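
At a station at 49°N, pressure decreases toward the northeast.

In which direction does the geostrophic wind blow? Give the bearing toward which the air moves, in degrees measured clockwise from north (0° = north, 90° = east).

The pressure-gradient force points toward the northeast (bearing 045°).
Geostrophic balance: in the Northern Hemisphere the Coriolis force deflects motion to the right, so the geostrophic wind blows 90° to the right of the pressure-gradient force (low pressure on the left).
Rotating 045° by 90° clockwise gives 135° — the wind blows toward the southeast.

135°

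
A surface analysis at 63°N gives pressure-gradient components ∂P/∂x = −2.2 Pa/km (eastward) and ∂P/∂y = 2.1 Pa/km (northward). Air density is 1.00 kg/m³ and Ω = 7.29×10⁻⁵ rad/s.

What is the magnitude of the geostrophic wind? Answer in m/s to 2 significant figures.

Coriolis parameter at 63°N:
f = 2Ω sin φ = 2 × 7.29×10⁻⁵ × sin 63° = 1.30×10⁻⁴ s⁻¹
Component geostrophic relations (x east, y north):
u_g = −(1/(fρ)) ∂P/∂y,  v_g = (1/(fρ)) ∂P/∂x
u_g = −(2.1×10⁻³)/(1.30×10⁻⁴ × 1.00) = −16.2 m/s;  v_g = (−2.2×10⁻³)/(1.30×10⁻⁴ × 1.00) = −16.9 m/s
|V_g| = √(u_g² + v_g²) = 23.4 m/s

23 m/s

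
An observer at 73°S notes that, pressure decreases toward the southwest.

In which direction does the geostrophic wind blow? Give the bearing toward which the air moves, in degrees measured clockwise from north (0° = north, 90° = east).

The pressure-gradient force points toward the southwest (bearing 225°).
Geostrophic balance: in the Southern Hemisphere the Coriolis force deflects motion to the left, so the geostrophic wind blows 90° to the left of the pressure-gradient force (low pressure on the right).
Rotating 225° by 90° counterclockwise gives 135° — the wind blows toward the southeast.

135°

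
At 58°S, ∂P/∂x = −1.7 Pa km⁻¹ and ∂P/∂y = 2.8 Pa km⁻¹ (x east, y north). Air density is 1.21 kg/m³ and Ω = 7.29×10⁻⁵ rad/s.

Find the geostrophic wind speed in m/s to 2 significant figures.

Coriolis parameter at 58°S:
f = 2Ω sin φ = 2 × 7.29×10⁻⁵ × sin 58° = 1.24×10⁻⁴ s⁻¹
In the Southern Hemisphere f is negative: f = −1.24×10⁻⁴ s⁻¹.
Component geostrophic relations (x east, y north):
u_g = −(1/(fρ)) ∂P/∂y,  v_g = (1/(fρ)) ∂P/∂x
u_g = −(2.8×10⁻³)/(−1.24×10⁻⁴ × 1.21) = 18.7 m/s;  v_g = (−1.7×10⁻³)/(−1.24×10⁻⁴ × 1.21) = 11.4 m/s
|V_g| = √(u_g² + v_g²) = 21.9 m/s

22 m/s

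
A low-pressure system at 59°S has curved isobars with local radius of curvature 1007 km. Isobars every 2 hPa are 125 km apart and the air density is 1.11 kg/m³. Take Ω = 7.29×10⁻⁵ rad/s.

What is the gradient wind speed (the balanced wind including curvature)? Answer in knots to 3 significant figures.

20.7 knots

Coriolis parameter at 59°S:
f = 2Ω sin φ = 2 × 7.29×10⁻⁵ × sin 59° = 1.25×10⁻⁴ s⁻¹
Pressure gradient: |∂P/∂n| = 200 Pa / 125000 m = 1.60×10⁻³ Pa/m
Geostrophic speed: V_g = |∂P/∂n|/(fρ) = 1.60×10⁻³/(1.25×10⁻⁴ × 1.11) = 11.5 m/s
Around a low, centrifugal force acts outward with Coriolis, so pressure-gradient force balances both:
(1/ρ)|∂P/∂n| = fV + V²/R  →  V² + fR·V − fR·V_g = 0
With fR = 1.25×10⁻⁴ × 1007×10³ m = 126 m/s:
V = [−fR + √((fR)² + 4 fR V_g)]/2 = [−126 + √(126² + 4×126×11.5)]/2 = 10.6 m/s
Subgeostrophic (V < V_g = 11.5 m/s), as expected around a low.
Converting: 10.6 m/s × 1.944 = 20.7 knots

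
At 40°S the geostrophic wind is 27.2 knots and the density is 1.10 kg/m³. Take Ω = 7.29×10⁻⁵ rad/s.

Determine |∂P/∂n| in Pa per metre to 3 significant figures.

Coriolis parameter at 40°S:
f = 2Ω sin φ = 2 × 7.29×10⁻⁵ × sin 40° = 9.37×10⁻⁵ s⁻¹
Wind speed in SI: 27.2 knots = 14.0 m/s
Geostrophic balance rearranged: |∂P/∂n| = f ρ V_g
|∂P/∂n| = 9.37×10⁻⁵ × 1.10 × 14.0 = 1.44×10⁻³ Pa/m

1.44×10⁻³ Pa/m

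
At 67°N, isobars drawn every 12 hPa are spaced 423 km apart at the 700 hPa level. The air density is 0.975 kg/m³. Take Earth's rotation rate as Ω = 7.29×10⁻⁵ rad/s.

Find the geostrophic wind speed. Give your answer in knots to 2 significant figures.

42 knots

Coriolis parameter at 67°N:
f = 2Ω sin φ = 2 × 7.29×10⁻⁵ × sin 67° = 1.34×10⁻⁴ s⁻¹
Pressure gradient: |∂P/∂n| = 1200 Pa / 423000 m = 2.84×10⁻³ Pa/m
Geostrophic balance (pressure-gradient force = Coriolis force):
V_g = (1/(fρ)) |∂P/∂n| = 2.84×10⁻³ / (1.34×10⁻⁴ × 0.975) = 21.7 m/s
Converting: 21.7 m/s × 1.944 = 42 knots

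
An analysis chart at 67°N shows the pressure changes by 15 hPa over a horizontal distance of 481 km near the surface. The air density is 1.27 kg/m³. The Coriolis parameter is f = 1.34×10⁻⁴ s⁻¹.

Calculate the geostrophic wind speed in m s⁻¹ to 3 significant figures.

18.3 m s⁻¹

Pressure gradient: |∂P/∂n| = 1500 Pa / 481000 m = 3.12×10⁻³ Pa/m
Geostrophic balance (pressure-gradient force = Coriolis force):
V_g = (1/(fρ)) |∂P/∂n| = 3.12×10⁻³ / (1.34×10⁻⁴ × 1.27) = 18.3 m/s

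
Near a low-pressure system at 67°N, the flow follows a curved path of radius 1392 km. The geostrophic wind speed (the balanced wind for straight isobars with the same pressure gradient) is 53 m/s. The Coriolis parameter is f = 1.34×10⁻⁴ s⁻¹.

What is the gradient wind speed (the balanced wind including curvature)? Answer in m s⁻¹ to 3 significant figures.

43.1 m s⁻¹

Around a low, centrifugal force acts outward with Coriolis, so pressure-gradient force balances both:
(1/ρ)|∂P/∂n| = fV + V²/R  →  V² + fR·V − fR·V_g = 0
With fR = 1.34×10⁻⁴ × 1392×10³ m = 187 m/s:
V = [−fR + √((fR)² + 4 fR V_g)]/2 = [−187 + √(187² + 4×187×53)]/2 = 43.1 m/s
Subgeostrophic (V < V_g = 53 m/s), as expected around a low.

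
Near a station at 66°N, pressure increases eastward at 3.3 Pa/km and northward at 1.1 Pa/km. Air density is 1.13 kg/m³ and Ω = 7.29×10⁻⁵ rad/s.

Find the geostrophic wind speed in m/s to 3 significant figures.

Coriolis parameter at 66°N:
f = 2Ω sin φ = 2 × 7.29×10⁻⁵ × sin 66° = 1.33×10⁻⁴ s⁻¹
Component geostrophic relations (x east, y north):
u_g = −(1/(fρ)) ∂P/∂y,  v_g = (1/(fρ)) ∂P/∂x
u_g = −(1.1×10⁻³)/(1.33×10⁻⁴ × 1.13) = −7.31 m/s;  v_g = (3.3×10⁻³)/(1.33×10⁻⁴ × 1.13) = 21.9 m/s
|V_g| = √(u_g² + v_g²) = 23.1 m/s

23.1 m/s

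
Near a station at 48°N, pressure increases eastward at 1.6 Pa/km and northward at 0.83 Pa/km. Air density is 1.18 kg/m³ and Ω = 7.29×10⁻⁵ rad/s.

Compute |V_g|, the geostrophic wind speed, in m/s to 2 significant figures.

14 m/s

Coriolis parameter at 48°N:
f = 2Ω sin φ = 2 × 7.29×10⁻⁵ × sin 48° = 1.08×10⁻⁴ s⁻¹
Component geostrophic relations (x east, y north):
u_g = −(1/(fρ)) ∂P/∂y,  v_g = (1/(fρ)) ∂P/∂x
u_g = −(0.83×10⁻³)/(1.08×10⁻⁴ × 1.18) = −6.49 m/s;  v_g = (1.6×10⁻³)/(1.08×10⁻⁴ × 1.18) = 12.5 m/s
|V_g| = √(u_g² + v_g²) = 14.1 m/s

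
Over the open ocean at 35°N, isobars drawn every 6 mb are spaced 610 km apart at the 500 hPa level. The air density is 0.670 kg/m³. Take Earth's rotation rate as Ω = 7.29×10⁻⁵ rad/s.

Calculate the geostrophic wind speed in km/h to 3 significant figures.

Coriolis parameter at 35°N:
f = 2Ω sin φ = 2 × 7.29×10⁻⁵ × sin 35° = 8.36×10⁻⁵ s⁻¹
Pressure gradient: |∂P/∂n| = 600 Pa / 610000 m = 9.84×10⁻⁴ Pa/m
Geostrophic balance (pressure-gradient force = Coriolis force):
V_g = (1/(fρ)) |∂P/∂n| = 9.84×10⁻⁴ / (8.36×10⁻⁵ × 0.670) = 17.6 m/s
Converting: 17.6 m/s × 3.6 = 63.2 km/h

63.2 km/h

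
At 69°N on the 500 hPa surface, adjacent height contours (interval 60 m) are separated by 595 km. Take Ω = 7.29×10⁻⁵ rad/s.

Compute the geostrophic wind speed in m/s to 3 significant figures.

Coriolis parameter at 69°N:
f = 2Ω sin φ = 2 × 7.29×10⁻⁵ × sin 69° = 1.36×10⁻⁴ s⁻¹
Height gradient: |∂Z/∂n| = 60 m / 595000 m = 1.01×10⁻⁴
On a pressure surface, geostrophic balance gives V_g = (g/f)|∂Z/∂n|:
V_g = 9.81 × 1.01×10⁻⁴ / 1.36×10⁻⁴ = 7.27 m/s

7.27 m/s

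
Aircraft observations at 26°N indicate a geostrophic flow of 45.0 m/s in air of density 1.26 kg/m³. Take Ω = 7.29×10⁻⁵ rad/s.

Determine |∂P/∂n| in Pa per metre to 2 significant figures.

3.6×10⁻³ Pa/m

Coriolis parameter at 26°N:
f = 2Ω sin φ = 2 × 7.29×10⁻⁵ × sin 26° = 6.39×10⁻⁵ s⁻¹
Geostrophic balance rearranged: |∂P/∂n| = f ρ V_g
|∂P/∂n| = 6.39×10⁻⁵ × 1.26 × 45.0 = 3.62×10⁻³ Pa/m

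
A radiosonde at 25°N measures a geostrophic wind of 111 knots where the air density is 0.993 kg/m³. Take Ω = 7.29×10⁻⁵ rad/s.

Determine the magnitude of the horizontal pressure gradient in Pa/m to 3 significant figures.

3.49×10⁻³ Pa/m

Coriolis parameter at 25°N:
f = 2Ω sin φ = 2 × 7.29×10⁻⁵ × sin 25° = 6.16×10⁻⁵ s⁻¹
Wind speed in SI: 111 knots = 57.1 m/s
Geostrophic balance rearranged: |∂P/∂n| = f ρ V_g
|∂P/∂n| = 6.16×10⁻⁵ × 0.993 × 57.1 = 3.49×10⁻³ Pa/m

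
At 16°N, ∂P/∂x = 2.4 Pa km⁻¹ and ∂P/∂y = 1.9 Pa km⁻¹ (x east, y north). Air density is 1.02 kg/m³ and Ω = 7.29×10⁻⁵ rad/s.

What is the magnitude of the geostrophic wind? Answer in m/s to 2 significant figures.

75 m/s

Coriolis parameter at 16°N:
f = 2Ω sin φ = 2 × 7.29×10⁻⁵ × sin 16° = 4.02×10⁻⁵ s⁻¹
Component geostrophic relations (x east, y north):
u_g = −(1/(fρ)) ∂P/∂y,  v_g = (1/(fρ)) ∂P/∂x
u_g = −(1.9×10⁻³)/(4.02×10⁻⁵ × 1.02) = −46.4 m/s;  v_g = (2.4×10⁻³)/(4.02×10⁻⁵ × 1.02) = 58.5 m/s
|V_g| = √(u_g² + v_g²) = 74.7 m/s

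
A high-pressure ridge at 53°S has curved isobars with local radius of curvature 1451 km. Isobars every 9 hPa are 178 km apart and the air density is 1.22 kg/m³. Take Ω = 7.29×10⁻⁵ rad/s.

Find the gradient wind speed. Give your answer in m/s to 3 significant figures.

Coriolis parameter at 53°S:
f = 2Ω sin φ = 2 × 7.29×10⁻⁵ × sin 53° = 1.16×10⁻⁴ s⁻¹
Pressure gradient: |∂P/∂n| = 900 Pa / 178000 m = 5.06×10⁻³ Pa/m
Geostrophic speed: V_g = |∂P/∂n|/(fρ) = 5.06×10⁻³/(1.16×10⁻⁴ × 1.22) = 35.6 m/s
Around a high, pressure-gradient force acts outward with centrifugal, so Coriolis balances both:
fV = (1/ρ)|∂P/∂n| + V²/R  →  V² − fR·V + fR·V_g = 0
With fR = 1.16×10⁻⁴ × 1451×10³ m = 169 m/s:
V = [fR − √((fR)² − 4 fR V_g)]/2 = [169 − √(169² − 4×169×35.6)]/2 = 51 m/s
Supergeostrophic (V > V_g = 35.6 m/s), as expected around a high.

51.0 m/s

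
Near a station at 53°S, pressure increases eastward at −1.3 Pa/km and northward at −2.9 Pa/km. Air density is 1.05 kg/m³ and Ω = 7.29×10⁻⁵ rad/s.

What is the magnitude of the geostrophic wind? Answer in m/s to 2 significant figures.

Coriolis parameter at 53°S:
f = 2Ω sin φ = 2 × 7.29×10⁻⁵ × sin 53° = 1.16×10⁻⁴ s⁻¹
In the Southern Hemisphere f is negative: f = −1.16×10⁻⁴ s⁻¹.
Component geostrophic relations (x east, y north):
u_g = −(1/(fρ)) ∂P/∂y,  v_g = (1/(fρ)) ∂P/∂x
u_g = −(−2.9×10⁻³)/(−1.16×10⁻⁴ × 1.05) = −23.7 m/s;  v_g = (−1.3×10⁻³)/(−1.16×10⁻⁴ × 1.05) = 10.6 m/s
|V_g| = √(u_g² + v_g²) = 26.0 m/s

26 m/s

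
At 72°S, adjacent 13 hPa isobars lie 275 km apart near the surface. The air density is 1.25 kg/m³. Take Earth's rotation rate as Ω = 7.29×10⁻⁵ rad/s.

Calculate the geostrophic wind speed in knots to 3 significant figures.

53.0 knots

Coriolis parameter at 72°S:
f = 2Ω sin φ = 2 × 7.29×10⁻⁵ × sin 72° = 1.39×10⁻⁴ s⁻¹
Pressure gradient: |∂P/∂n| = 1300 Pa / 275000 m = 4.73×10⁻³ Pa/m
Geostrophic balance (pressure-gradient force = Coriolis force):
V_g = (1/(fρ)) |∂P/∂n| = 4.73×10⁻³ / (1.39×10⁻⁴ × 1.25) = 27.3 m/s
Converting: 27.3 m/s × 1.944 = 53.0 knots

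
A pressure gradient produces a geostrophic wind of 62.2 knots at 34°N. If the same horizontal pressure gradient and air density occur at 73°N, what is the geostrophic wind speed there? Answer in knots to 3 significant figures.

With the same pressure gradient and density, V_g ∝ 1/f ∝ 1/sin φ.
V₂ = V₁ · sin φ₁ / sin φ₂ = 62.2 × sin 34° / sin 73°
V₂ = 62.2 × 0.5592/0.9563 = 36.4 knots

36.4 knots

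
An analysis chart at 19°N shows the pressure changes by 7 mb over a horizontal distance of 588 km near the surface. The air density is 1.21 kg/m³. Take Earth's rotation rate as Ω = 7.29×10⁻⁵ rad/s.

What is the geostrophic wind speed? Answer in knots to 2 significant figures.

Coriolis parameter at 19°N:
f = 2Ω sin φ = 2 × 7.29×10⁻⁵ × sin 19° = 4.75×10⁻⁵ s⁻¹
Pressure gradient: |∂P/∂n| = 700 Pa / 588000 m = 1.19×10⁻³ Pa/m
Geostrophic balance (pressure-gradient force = Coriolis force):
V_g = (1/(fρ)) |∂P/∂n| = 1.19×10⁻³ / (4.75×10⁻⁵ × 1.21) = 20.7 m/s
Converting: 20.7 m/s × 1.944 = 40 knots

40 knots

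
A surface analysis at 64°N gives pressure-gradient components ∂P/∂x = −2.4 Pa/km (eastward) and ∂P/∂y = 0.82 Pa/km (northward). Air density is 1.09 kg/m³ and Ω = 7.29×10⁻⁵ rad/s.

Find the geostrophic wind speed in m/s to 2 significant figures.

Coriolis parameter at 64°N:
f = 2Ω sin φ = 2 × 7.29×10⁻⁵ × sin 64° = 1.31×10⁻⁴ s⁻¹
Component geostrophic relations (x east, y north):
u_g = −(1/(fρ)) ∂P/∂y,  v_g = (1/(fρ)) ∂P/∂x
u_g = −(0.82×10⁻³)/(1.31×10⁻⁴ × 1.09) = −5.74 m/s;  v_g = (−2.4×10⁻³)/(1.31×10⁻⁴ × 1.09) = −16.8 m/s
|V_g| = √(u_g² + v_g²) = 17.8 m/s

18 m/s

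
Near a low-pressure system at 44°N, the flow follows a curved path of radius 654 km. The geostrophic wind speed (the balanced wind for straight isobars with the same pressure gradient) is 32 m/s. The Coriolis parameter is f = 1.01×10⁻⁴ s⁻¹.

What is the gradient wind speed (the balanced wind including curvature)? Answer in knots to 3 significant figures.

Around a low, centrifugal force acts outward with Coriolis, so pressure-gradient force balances both:
(1/ρ)|∂P/∂n| = fV + V²/R  →  V² + fR·V − fR·V_g = 0
With fR = 1.01×10⁻⁴ × 654×10³ m = 66.1 m/s:
V = [−fR + √((fR)² + 4 fR V_g)]/2 = [−66.1 + √(66.1² + 4×66.1×32)]/2 = 23.6 m/s
Subgeostrophic (V < V_g = 32 m/s), as expected around a low.
Converting: 23.6 m/s × 1.944 = 45.8 knots

45.8 knots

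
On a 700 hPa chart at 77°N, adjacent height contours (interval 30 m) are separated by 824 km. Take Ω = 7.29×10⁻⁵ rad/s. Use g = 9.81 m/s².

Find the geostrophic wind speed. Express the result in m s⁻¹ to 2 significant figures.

2.5 m s⁻¹

Coriolis parameter at 77°N:
f = 2Ω sin φ = 2 × 7.29×10⁻⁵ × sin 77° = 1.42×10⁻⁴ s⁻¹
Height gradient: |∂Z/∂n| = 30 m / 824000 m = 3.64×10⁻⁵
On a pressure surface, geostrophic balance gives V_g = (g/f)|∂Z/∂n|:
V_g = 9.81 × 3.64×10⁻⁵ / 1.42×10⁻⁴ = 2.51 m/s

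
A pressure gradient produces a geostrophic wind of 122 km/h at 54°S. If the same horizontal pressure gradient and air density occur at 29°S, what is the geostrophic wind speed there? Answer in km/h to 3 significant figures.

With the same pressure gradient and density, V_g ∝ 1/f ∝ 1/sin φ.
V₂ = V₁ · sin φ₁ / sin φ₂ = 122 × sin 54° / sin 29°
V₂ = 122 × 0.8090/0.4848 = 204 km/h

204 km/h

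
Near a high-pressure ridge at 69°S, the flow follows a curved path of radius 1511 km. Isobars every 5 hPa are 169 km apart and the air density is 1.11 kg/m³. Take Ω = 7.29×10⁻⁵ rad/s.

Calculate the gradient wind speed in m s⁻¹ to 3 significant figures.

Coriolis parameter at 69°S:
f = 2Ω sin φ = 2 × 7.29×10⁻⁵ × sin 69° = 1.36×10⁻⁴ s⁻¹
Pressure gradient: |∂P/∂n| = 500 Pa / 169000 m = 2.96×10⁻³ Pa/m
Geostrophic speed: V_g = |∂P/∂n|/(fρ) = 2.96×10⁻³/(1.36×10⁻⁴ × 1.11) = 19.6 m/s
Around a high, pressure-gradient force acts outward with centrifugal, so Coriolis balances both:
fV = (1/ρ)|∂P/∂n| + V²/R  →  V² − fR·V + fR·V_g = 0
With fR = 1.36×10⁻⁴ × 1511×10³ m = 206 m/s:
V = [fR − √((fR)² − 4 fR V_g)]/2 = [206 − √(206² − 4×206×19.6)]/2 = 21.9 m/s
Supergeostrophic (V > V_g = 19.6 m/s), as expected around a high.

21.9 m s⁻¹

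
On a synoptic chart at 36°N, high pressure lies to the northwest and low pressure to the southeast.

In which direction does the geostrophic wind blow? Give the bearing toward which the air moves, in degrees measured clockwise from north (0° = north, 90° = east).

The pressure-gradient force points toward the southeast (bearing 135°).
Geostrophic balance: in the Northern Hemisphere the Coriolis force deflects motion to the right, so the geostrophic wind blows 90° to the right of the pressure-gradient force (low pressure on the left).
Rotating 135° by 90° clockwise gives 225° — the wind blows toward the southwest.

225°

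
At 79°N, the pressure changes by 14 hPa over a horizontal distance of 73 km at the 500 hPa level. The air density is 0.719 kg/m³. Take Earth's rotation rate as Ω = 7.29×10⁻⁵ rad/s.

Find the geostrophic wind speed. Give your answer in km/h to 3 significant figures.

671 km/h

Coriolis parameter at 79°N:
f = 2Ω sin φ = 2 × 7.29×10⁻⁵ × sin 79° = 1.43×10⁻⁴ s⁻¹
Pressure gradient: |∂P/∂n| = 1400 Pa / 73000 m = 1.92×10⁻² Pa/m
Geostrophic balance (pressure-gradient force = Coriolis force):
V_g = (1/(fρ)) |∂P/∂n| = 1.92×10⁻² / (1.43×10⁻⁴ × 0.719) = 186 m/s
Converting: 186 m/s × 3.6 = 671 km/h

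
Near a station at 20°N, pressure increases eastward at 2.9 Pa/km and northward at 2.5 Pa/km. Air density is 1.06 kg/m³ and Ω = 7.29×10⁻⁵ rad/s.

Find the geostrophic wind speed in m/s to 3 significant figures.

72.4 m/s

Coriolis parameter at 20°N:
f = 2Ω sin φ = 2 × 7.29×10⁻⁵ × sin 20° = 4.99×10⁻⁵ s⁻¹
Component geostrophic relations (x east, y north):
u_g = −(1/(fρ)) ∂P/∂y,  v_g = (1/(fρ)) ∂P/∂x
u_g = −(2.5×10⁻³)/(4.99×10⁻⁵ × 1.06) = −47.3 m/s;  v_g = (2.9×10⁻³)/(4.99×10⁻⁵ × 1.06) = 54.9 m/s
|V_g| = √(u_g² + v_g²) = 72.4 m/s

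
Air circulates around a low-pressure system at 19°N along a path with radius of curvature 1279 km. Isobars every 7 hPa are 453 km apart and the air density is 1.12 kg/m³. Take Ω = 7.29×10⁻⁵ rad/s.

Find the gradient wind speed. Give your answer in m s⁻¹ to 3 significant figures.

21.5 m s⁻¹

Coriolis parameter at 19°N:
f = 2Ω sin φ = 2 × 7.29×10⁻⁵ × sin 19° = 4.75×10⁻⁵ s⁻¹
Pressure gradient: |∂P/∂n| = 700 Pa / 453000 m = 1.55×10⁻³ Pa/m
Geostrophic speed: V_g = |∂P/∂n|/(fρ) = 1.55×10⁻³/(4.75×10⁻⁵ × 1.12) = 29.1 m/s
Around a low, centrifugal force acts outward with Coriolis, so pressure-gradient force balances both:
(1/ρ)|∂P/∂n| = fV + V²/R  →  V² + fR·V − fR·V_g = 0
With fR = 4.75×10⁻⁵ × 1279×10³ m = 60.7 m/s:
V = [−fR + √((fR)² + 4 fR V_g)]/2 = [−60.7 + √(60.7² + 4×60.7×29.1)]/2 = 21.5 m/s
Subgeostrophic (V < V_g = 29.1 m/s), as expected around a low.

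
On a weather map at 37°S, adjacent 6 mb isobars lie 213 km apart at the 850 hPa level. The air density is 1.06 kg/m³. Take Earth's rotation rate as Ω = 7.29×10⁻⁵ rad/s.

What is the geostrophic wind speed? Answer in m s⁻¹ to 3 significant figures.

30.3 m s⁻¹

Coriolis parameter at 37°S:
f = 2Ω sin φ = 2 × 7.29×10⁻⁵ × sin 37° = 8.77×10⁻⁵ s⁻¹
Pressure gradient: |∂P/∂n| = 600 Pa / 213000 m = 2.82×10⁻³ Pa/m
Geostrophic balance (pressure-gradient force = Coriolis force):
V_g = (1/(fρ)) |∂P/∂n| = 2.82×10⁻³ / (8.77×10⁻⁵ × 1.06) = 30.3 m/s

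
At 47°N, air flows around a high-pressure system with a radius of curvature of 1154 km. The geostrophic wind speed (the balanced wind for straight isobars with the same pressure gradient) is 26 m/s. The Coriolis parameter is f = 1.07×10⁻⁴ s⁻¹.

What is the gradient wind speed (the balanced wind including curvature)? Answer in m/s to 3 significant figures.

37.2 m/s

Around a high, pressure-gradient force acts outward with centrifugal, so Coriolis balances both:
fV = (1/ρ)|∂P/∂n| + V²/R  →  V² − fR·V + fR·V_g = 0
With fR = 1.07×10⁻⁴ × 1154×10³ m = 123 m/s:
V = [fR − √((fR)² − 4 fR V_g)]/2 = [123 − √(123² − 4×123×26)]/2 = 37.2 m/s
Supergeostrophic (V > V_g = 26 m/s), as expected around a high.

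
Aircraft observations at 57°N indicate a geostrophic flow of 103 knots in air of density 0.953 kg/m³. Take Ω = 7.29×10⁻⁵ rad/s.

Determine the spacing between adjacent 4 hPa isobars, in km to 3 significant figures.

Coriolis parameter at 57°N:
f = 2Ω sin φ = 2 × 7.29×10⁻⁵ × sin 57° = 1.22×10⁻⁴ s⁻¹
Wind speed in SI: 103 knots = 53.0 m/s
Geostrophic balance rearranged: |∂P/∂n| = f ρ V_g
|∂P/∂n| = 1.22×10⁻⁴ × 0.953 × 53.0 = 6.17×10⁻³ Pa/m
Isobar spacing: Δn = ΔP/|∂P/∂n| = 400 Pa / 6.17×10⁻³ Pa/m = 64780 m ≈ 64.8 km

64.8 km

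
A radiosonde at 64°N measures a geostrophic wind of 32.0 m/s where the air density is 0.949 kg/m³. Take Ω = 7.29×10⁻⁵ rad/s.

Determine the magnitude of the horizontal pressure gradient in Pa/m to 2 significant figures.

4.0×10⁻³ Pa/m

Coriolis parameter at 64°N:
f = 2Ω sin φ = 2 × 7.29×10⁻⁵ × sin 64° = 1.31×10⁻⁴ s⁻¹
Geostrophic balance rearranged: |∂P/∂n| = f ρ V_g
|∂P/∂n| = 1.31×10⁻⁴ × 0.949 × 32.0 = 3.98×10⁻³ Pa/m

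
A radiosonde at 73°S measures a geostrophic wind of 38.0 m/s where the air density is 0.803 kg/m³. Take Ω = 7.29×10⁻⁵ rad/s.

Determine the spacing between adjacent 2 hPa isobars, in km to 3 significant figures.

47.0 km

Coriolis parameter at 73°S:
f = 2Ω sin φ = 2 × 7.29×10⁻⁵ × sin 73° = 1.39×10⁻⁴ s⁻¹
Geostrophic balance rearranged: |∂P/∂n| = f ρ V_g
|∂P/∂n| = 1.39×10⁻⁴ × 0.803 × 38.0 = 4.25×10⁻³ Pa/m
Isobar spacing: Δn = ΔP/|∂P/∂n| = 200 Pa / 4.25×10⁻³ Pa/m = 47009 m ≈ 47.0 km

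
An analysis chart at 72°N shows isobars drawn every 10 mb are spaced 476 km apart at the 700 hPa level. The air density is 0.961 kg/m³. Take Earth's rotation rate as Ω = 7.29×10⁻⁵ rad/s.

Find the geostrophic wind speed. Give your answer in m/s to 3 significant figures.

15.8 m/s

Coriolis parameter at 72°N:
f = 2Ω sin φ = 2 × 7.29×10⁻⁵ × sin 72° = 1.39×10⁻⁴ s⁻¹
Pressure gradient: |∂P/∂n| = 1000 Pa / 476000 m = 2.10×10⁻³ Pa/m
Geostrophic balance (pressure-gradient force = Coriolis force):
V_g = (1/(fρ)) |∂P/∂n| = 2.10×10⁻³ / (1.39×10⁻⁴ × 0.961) = 15.8 m/s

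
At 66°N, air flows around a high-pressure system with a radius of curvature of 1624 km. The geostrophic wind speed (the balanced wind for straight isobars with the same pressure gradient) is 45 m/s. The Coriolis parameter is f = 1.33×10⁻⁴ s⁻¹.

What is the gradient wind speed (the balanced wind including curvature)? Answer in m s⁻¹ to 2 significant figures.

64 m s⁻¹

Around a high, pressure-gradient force acts outward with centrifugal, so Coriolis balances both:
fV = (1/ρ)|∂P/∂n| + V²/R  →  V² − fR·V + fR·V_g = 0
With fR = 1.33×10⁻⁴ × 1624×10³ m = 216 m/s:
V = [fR − √((fR)² − 4 fR V_g)]/2 = [216 − √(216² − 4×216×45)]/2 = 63.9 m/s
Supergeostrophic (V > V_g = 45 m/s), as expected around a high.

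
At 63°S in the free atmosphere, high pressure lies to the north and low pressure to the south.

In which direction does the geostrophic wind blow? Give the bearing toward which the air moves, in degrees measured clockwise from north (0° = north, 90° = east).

090°

The pressure-gradient force points toward the south (bearing 180°).
Geostrophic balance: in the Southern Hemisphere the Coriolis force deflects motion to the left, so the geostrophic wind blows 90° to the left of the pressure-gradient force (low pressure on the right).
Rotating 180° by 90° counterclockwise gives 090° — the wind blows toward the east.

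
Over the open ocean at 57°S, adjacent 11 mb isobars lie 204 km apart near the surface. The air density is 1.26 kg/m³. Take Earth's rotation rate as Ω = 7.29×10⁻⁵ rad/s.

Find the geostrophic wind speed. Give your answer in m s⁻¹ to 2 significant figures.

Coriolis parameter at 57°S:
f = 2Ω sin φ = 2 × 7.29×10⁻⁵ × sin 57° = 1.22×10⁻⁴ s⁻¹
Pressure gradient: |∂P/∂n| = 1100 Pa / 204000 m = 5.39×10⁻³ Pa/m
Geostrophic balance (pressure-gradient force = Coriolis force):
V_g = (1/(fρ)) |∂P/∂n| = 5.39×10⁻³ / (1.22×10⁻⁴ × 1.26) = 35.0 m/s

35 m s⁻¹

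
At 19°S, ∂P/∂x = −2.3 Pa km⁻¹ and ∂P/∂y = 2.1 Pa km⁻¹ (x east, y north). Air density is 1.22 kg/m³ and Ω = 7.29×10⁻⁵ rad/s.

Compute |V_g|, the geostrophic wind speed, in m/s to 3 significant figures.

53.8 m/s

Coriolis parameter at 19°S:
f = 2Ω sin φ = 2 × 7.29×10⁻⁵ × sin 19° = 4.75×10⁻⁵ s⁻¹
In the Southern Hemisphere f is negative: f = −4.75×10⁻⁵ s⁻¹.
Component geostrophic relations (x east, y north):
u_g = −(1/(fρ)) ∂P/∂y,  v_g = (1/(fρ)) ∂P/∂x
u_g = −(2.1×10⁻³)/(−4.75×10⁻⁵ × 1.22) = 36.3 m/s;  v_g = (−2.3×10⁻³)/(−4.75×10⁻⁵ × 1.22) = 39.7 m/s
|V_g| = √(u_g² + v_g²) = 53.8 m/s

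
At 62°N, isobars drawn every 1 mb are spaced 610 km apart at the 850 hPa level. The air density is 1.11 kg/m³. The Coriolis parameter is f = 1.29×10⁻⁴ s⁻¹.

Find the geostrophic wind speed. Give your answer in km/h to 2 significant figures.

Pressure gradient: |∂P/∂n| = 100 Pa / 610000 m = 1.64×10⁻⁴ Pa/m
Geostrophic balance (pressure-gradient force = Coriolis force):
V_g = (1/(fρ)) |∂P/∂n| = 1.64×10⁻⁴ / (1.29×10⁻⁴ × 1.11) = 1.14 m/s
Converting: 1.14 m/s × 3.6 = 4.1 km/h

4.1 km/h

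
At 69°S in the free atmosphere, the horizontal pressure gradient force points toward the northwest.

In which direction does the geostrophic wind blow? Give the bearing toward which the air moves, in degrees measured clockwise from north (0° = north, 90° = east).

The pressure-gradient force points toward the northwest (bearing 315°).
Geostrophic balance: in the Southern Hemisphere the Coriolis force deflects motion to the left, so the geostrophic wind blows 90° to the left of the pressure-gradient force (low pressure on the right).
Rotating 315° by 90° counterclockwise gives 225° — the wind blows toward the southwest.

225°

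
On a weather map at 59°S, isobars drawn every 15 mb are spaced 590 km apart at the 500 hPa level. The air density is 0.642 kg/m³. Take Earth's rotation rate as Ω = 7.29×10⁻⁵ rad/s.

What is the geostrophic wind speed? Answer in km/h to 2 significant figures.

Coriolis parameter at 59°S:
f = 2Ω sin φ = 2 × 7.29×10⁻⁵ × sin 59° = 1.25×10⁻⁴ s⁻¹
Pressure gradient: |∂P/∂n| = 1500 Pa / 590000 m = 2.54×10⁻³ Pa/m
Geostrophic balance (pressure-gradient force = Coriolis force):
V_g = (1/(fρ)) |∂P/∂n| = 2.54×10⁻³ / (1.25×10⁻⁴ × 0.642) = 31.7 m/s
Converting: 31.7 m/s × 3.6 = 110 km/h

110 km/h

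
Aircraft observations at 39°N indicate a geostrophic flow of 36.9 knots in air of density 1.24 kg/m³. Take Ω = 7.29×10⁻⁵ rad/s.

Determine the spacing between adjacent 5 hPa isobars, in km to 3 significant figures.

232 km

Coriolis parameter at 39°N:
f = 2Ω sin φ = 2 × 7.29×10⁻⁵ × sin 39° = 9.18×10⁻⁵ s⁻¹
Wind speed in SI: 36.9 knots = 19.0 m/s
Geostrophic balance rearranged: |∂P/∂n| = f ρ V_g
|∂P/∂n| = 9.18×10⁻⁵ × 1.24 × 19.0 = 2.16×10⁻³ Pa/m
Isobar spacing: Δn = ΔP/|∂P/∂n| = 500 Pa / 2.16×10⁻³ Pa/m = 231502 m ≈ 232 km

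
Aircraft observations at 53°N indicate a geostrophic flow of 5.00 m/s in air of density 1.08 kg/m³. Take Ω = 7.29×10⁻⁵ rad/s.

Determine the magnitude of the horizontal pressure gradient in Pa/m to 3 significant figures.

Coriolis parameter at 53°N:
f = 2Ω sin φ = 2 × 7.29×10⁻⁵ × sin 53° = 1.16×10⁻⁴ s⁻¹
Geostrophic balance rearranged: |∂P/∂n| = f ρ V_g
|∂P/∂n| = 1.16×10⁻⁴ × 1.08 × 5.00 = 6.29×10⁻⁴ Pa/m

6.29×10⁻⁴ Pa/m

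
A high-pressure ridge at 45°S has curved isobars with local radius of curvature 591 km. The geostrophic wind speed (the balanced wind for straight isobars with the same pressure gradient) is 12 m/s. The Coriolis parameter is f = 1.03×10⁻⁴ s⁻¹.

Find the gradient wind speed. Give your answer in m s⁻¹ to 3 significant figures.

16.4 m s⁻¹

Around a high, pressure-gradient force acts outward with centrifugal, so Coriolis balances both:
fV = (1/ρ)|∂P/∂n| + V²/R  →  V² − fR·V + fR·V_g = 0
With fR = 1.03×10⁻⁴ × 591×10³ m = 60.9 m/s:
V = [fR − √((fR)² − 4 fR V_g)]/2 = [60.9 − √(60.9² − 4×60.9×12)]/2 = 16.4 m/s
Supergeostrophic (V > V_g = 12 m/s), as expected around a high.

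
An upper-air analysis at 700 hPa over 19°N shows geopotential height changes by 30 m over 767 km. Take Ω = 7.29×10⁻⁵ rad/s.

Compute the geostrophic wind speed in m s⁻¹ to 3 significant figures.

8.08 m s⁻¹

Coriolis parameter at 19°N:
f = 2Ω sin φ = 2 × 7.29×10⁻⁵ × sin 19° = 4.75×10⁻⁵ s⁻¹
Height gradient: |∂Z/∂n| = 30 m / 767000 m = 3.91×10⁻⁵
On a pressure surface, geostrophic balance gives V_g = (g/f)|∂Z/∂n|:
V_g = 9.81 × 3.91×10⁻⁵ / 4.75×10⁻⁵ = 8.08 m/s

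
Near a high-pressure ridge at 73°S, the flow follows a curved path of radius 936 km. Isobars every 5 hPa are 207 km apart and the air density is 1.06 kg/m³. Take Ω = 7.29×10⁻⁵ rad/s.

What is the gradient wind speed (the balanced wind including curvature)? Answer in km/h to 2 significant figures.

Coriolis parameter at 73°S:
f = 2Ω sin φ = 2 × 7.29×10⁻⁵ × sin 73° = 1.39×10⁻⁴ s⁻¹
Pressure gradient: |∂P/∂n| = 500 Pa / 207000 m = 2.42×10⁻³ Pa/m
Geostrophic speed: V_g = |∂P/∂n|/(fρ) = 2.42×10⁻³/(1.39×10⁻⁴ × 1.06) = 16.3 m/s
Around a high, pressure-gradient force acts outward with centrifugal, so Coriolis balances both:
fV = (1/ρ)|∂P/∂n| + V²/R  →  V² − fR·V + fR·V_g = 0
With fR = 1.39×10⁻⁴ × 936×10³ m = 131 m/s:
V = [fR − √((fR)² − 4 fR V_g)]/2 = [131 − √(131² − 4×131×16.3)]/2 = 19.2 m/s
Supergeostrophic (V > V_g = 16.3 m/s), as expected around a high.
Converting: 19.2 m/s × 3.6 = 69 km/h

69 km/h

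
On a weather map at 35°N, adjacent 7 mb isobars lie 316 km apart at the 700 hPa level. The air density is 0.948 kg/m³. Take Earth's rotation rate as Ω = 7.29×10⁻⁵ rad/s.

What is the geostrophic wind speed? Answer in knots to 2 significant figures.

Coriolis parameter at 35°N:
f = 2Ω sin φ = 2 × 7.29×10⁻⁵ × sin 35° = 8.36×10⁻⁵ s⁻¹
Pressure gradient: |∂P/∂n| = 700 Pa / 316000 m = 2.22×10⁻³ Pa/m
Geostrophic balance (pressure-gradient force = Coriolis force):
V_g = (1/(fρ)) |∂P/∂n| = 2.22×10⁻³ / (8.36×10⁻⁵ × 0.948) = 27.9 m/s
Converting: 27.9 m/s × 1.944 = 54 knots

54 knots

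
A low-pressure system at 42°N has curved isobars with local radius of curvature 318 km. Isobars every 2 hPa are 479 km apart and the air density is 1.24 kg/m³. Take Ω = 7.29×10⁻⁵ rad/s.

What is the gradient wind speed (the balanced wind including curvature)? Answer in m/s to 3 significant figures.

3.13 m/s

Coriolis parameter at 42°N:
f = 2Ω sin φ = 2 × 7.29×10⁻⁵ × sin 42° = 9.76×10⁻⁵ s⁻¹
Pressure gradient: |∂P/∂n| = 200 Pa / 479000 m = 4.18×10⁻⁴ Pa/m
Geostrophic speed: V_g = |∂P/∂n|/(fρ) = 4.18×10⁻⁴/(9.76×10⁻⁵ × 1.24) = 3.45 m/s
Around a low, centrifugal force acts outward with Coriolis, so pressure-gradient force balances both:
(1/ρ)|∂P/∂n| = fV + V²/R  →  V² + fR·V − fR·V_g = 0
With fR = 9.76×10⁻⁵ × 318×10³ m = 31.0 m/s:
V = [−fR + √((fR)² + 4 fR V_g)]/2 = [−31.0 + √(31.0² + 4×31.0×3.45)]/2 = 3.13 m/s
Subgeostrophic (V < V_g = 3.45 m/s), as expected around a low.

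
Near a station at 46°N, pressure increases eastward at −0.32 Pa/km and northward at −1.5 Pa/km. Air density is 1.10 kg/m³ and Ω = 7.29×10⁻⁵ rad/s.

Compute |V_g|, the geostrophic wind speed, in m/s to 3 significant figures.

13.3 m/s

Coriolis parameter at 46°N:
f = 2Ω sin φ = 2 × 7.29×10⁻⁵ × sin 46° = 1.05×10⁻⁴ s⁻¹
Component geostrophic relations (x east, y north):
u_g = −(1/(fρ)) ∂P/∂y,  v_g = (1/(fρ)) ∂P/∂x
u_g = −(−1.5×10⁻³)/(1.05×10⁻⁴ × 1.10) = 13.0 m/s;  v_g = (−0.32×10⁻³)/(1.05×10⁻⁴ × 1.10) = −2.77 m/s
|V_g| = √(u_g² + v_g²) = 13.3 m/s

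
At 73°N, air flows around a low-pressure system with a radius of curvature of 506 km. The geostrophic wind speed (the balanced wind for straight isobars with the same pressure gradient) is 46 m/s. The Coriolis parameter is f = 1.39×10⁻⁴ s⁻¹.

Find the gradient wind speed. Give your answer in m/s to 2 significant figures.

Around a low, centrifugal force acts outward with Coriolis, so pressure-gradient force balances both:
(1/ρ)|∂P/∂n| = fV + V²/R  →  V² + fR·V − fR·V_g = 0
With fR = 1.39×10⁻⁴ × 506×10³ m = 70.3 m/s:
V = [−fR + √((fR)² + 4 fR V_g)]/2 = [−70.3 + √(70.3² + 4×70.3×46)]/2 = 31.7 m/s
Subgeostrophic (V < V_g = 46 m/s), as expected around a low.

32 m/s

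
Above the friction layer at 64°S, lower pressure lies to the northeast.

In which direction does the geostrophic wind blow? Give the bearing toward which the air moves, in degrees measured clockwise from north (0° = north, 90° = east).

The pressure-gradient force points toward the northeast (bearing 045°).
Geostrophic balance: in the Southern Hemisphere the Coriolis force deflects motion to the left, so the geostrophic wind blows 90° to the left of the pressure-gradient force (low pressure on the right).
Rotating 045° by 90° counterclockwise gives 315° — the wind blows toward the northwest.

315°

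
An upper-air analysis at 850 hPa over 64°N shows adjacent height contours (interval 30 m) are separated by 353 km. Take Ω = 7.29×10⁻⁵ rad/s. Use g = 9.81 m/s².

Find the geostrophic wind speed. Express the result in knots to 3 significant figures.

12.4 knots

Coriolis parameter at 64°N:
f = 2Ω sin φ = 2 × 7.29×10⁻⁵ × sin 64° = 1.31×10⁻⁴ s⁻¹
Height gradient: |∂Z/∂n| = 30 m / 353000 m = 8.50×10⁻⁵
On a pressure surface, geostrophic balance gives V_g = (g/f)|∂Z/∂n|:
V_g = 9.81 × 8.50×10⁻⁵ / 1.31×10⁻⁴ = 6.36 m/s
Converting: 6.36 m/s × 1.944 = 12.4 knots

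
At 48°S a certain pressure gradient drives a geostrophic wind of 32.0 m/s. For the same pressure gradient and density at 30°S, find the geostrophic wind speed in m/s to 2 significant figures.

48 m/s

With the same pressure gradient and density, V_g ∝ 1/f ∝ 1/sin φ.
V₂ = V₁ · sin φ₁ / sin φ₂ = 32.0 × sin 48° / sin 30°
V₂ = 32.0 × 0.7431/0.5000 = 48 m/s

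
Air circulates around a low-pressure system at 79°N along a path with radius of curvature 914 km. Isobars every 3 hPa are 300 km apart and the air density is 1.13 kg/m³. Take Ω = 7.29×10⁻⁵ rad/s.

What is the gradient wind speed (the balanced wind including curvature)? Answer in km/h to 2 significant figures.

Coriolis parameter at 79°N:
f = 2Ω sin φ = 2 × 7.29×10⁻⁵ × sin 79° = 1.43×10⁻⁴ s⁻¹
Pressure gradient: |∂P/∂n| = 300 Pa / 300000 m = 1.00×10⁻³ Pa/m
Geostrophic speed: V_g = |∂P/∂n|/(fρ) = 1.00×10⁻³/(1.43×10⁻⁴ × 1.13) = 6.18 m/s
Around a low, centrifugal force acts outward with Coriolis, so pressure-gradient force balances both:
(1/ρ)|∂P/∂n| = fV + V²/R  →  V² + fR·V − fR·V_g = 0
With fR = 1.43×10⁻⁴ × 914×10³ m = 131 m/s:
V = [−fR + √((fR)² + 4 fR V_g)]/2 = [−131 + √(131² + 4×131×6.18)]/2 = 5.92 m/s
Subgeostrophic (V < V_g = 6.18 m/s), as expected around a low.
Converting: 5.92 m/s × 3.6 = 21 km/h

21 km/h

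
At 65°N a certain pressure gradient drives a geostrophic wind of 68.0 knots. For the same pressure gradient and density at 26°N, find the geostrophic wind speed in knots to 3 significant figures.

With the same pressure gradient and density, V_g ∝ 1/f ∝ 1/sin φ.
V₂ = V₁ · sin φ₁ / sin φ₂ = 68.0 × sin 65° / sin 26°
V₂ = 68.0 × 0.9063/0.4384 = 141 knots

141 knots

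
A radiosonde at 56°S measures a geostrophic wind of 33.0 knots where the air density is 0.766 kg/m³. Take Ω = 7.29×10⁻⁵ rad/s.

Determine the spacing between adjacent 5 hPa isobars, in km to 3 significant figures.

318 km

Coriolis parameter at 56°S:
f = 2Ω sin φ = 2 × 7.29×10⁻⁵ × sin 56° = 1.21×10⁻⁴ s⁻¹
Wind speed in SI: 33.0 knots = 17.0 m/s
Geostrophic balance rearranged: |∂P/∂n| = f ρ V_g
|∂P/∂n| = 1.21×10⁻⁴ × 0.766 × 17.0 = 1.57×10⁻³ Pa/m
Isobar spacing: Δn = ΔP/|∂P/∂n| = 500 Pa / 1.57×10⁻³ Pa/m = 318095 m ≈ 318 km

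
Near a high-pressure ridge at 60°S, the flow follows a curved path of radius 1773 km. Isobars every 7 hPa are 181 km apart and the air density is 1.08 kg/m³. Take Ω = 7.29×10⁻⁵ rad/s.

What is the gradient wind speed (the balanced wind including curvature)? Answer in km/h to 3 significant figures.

120 km/h

Coriolis parameter at 60°S:
f = 2Ω sin φ = 2 × 7.29×10⁻⁵ × sin 60° = 1.26×10⁻⁴ s⁻¹
Pressure gradient: |∂P/∂n| = 700 Pa / 181000 m = 3.87×10⁻³ Pa/m
Geostrophic speed: V_g = |∂P/∂n|/(fρ) = 3.87×10⁻³/(1.26×10⁻⁴ × 1.08) = 28.4 m/s
Around a high, pressure-gradient force acts outward with centrifugal, so Coriolis balances both:
fV = (1/ρ)|∂P/∂n| + V²/R  →  V² − fR·V + fR·V_g = 0
With fR = 1.26×10⁻⁴ × 1773×10³ m = 224 m/s:
V = [fR − √((fR)² − 4 fR V_g)]/2 = [224 − √(224² − 4×224×28.4)]/2 = 33.3 m/s
Supergeostrophic (V > V_g = 28.4 m/s), as expected around a high.
Converting: 33.3 m/s × 3.6 = 120 km/h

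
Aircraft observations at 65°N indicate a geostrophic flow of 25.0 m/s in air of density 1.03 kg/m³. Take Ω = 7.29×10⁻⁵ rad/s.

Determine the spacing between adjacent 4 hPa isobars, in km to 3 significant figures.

Coriolis parameter at 65°N:
f = 2Ω sin φ = 2 × 7.29×10⁻⁵ × sin 65° = 1.32×10⁻⁴ s⁻¹
Geostrophic balance rearranged: |∂P/∂n| = f ρ V_g
|∂P/∂n| = 1.32×10⁻⁴ × 1.03 × 25.0 = 3.40×10⁻³ Pa/m
Isobar spacing: Δn = ΔP/|∂P/∂n| = 400 Pa / 3.40×10⁻³ Pa/m = 117557 m ≈ 118 km

118 km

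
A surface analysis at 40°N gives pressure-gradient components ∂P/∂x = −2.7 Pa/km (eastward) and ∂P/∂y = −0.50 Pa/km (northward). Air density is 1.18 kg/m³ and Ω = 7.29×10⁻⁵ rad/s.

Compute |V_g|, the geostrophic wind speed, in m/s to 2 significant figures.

Coriolis parameter at 40°N:
f = 2Ω sin φ = 2 × 7.29×10⁻⁵ × sin 40° = 9.37×10⁻⁵ s⁻¹
Component geostrophic relations (x east, y north):
u_g = −(1/(fρ)) ∂P/∂y,  v_g = (1/(fρ)) ∂P/∂x
u_g = −(−0.50×10⁻³)/(9.37×10⁻⁵ × 1.18) = 4.52 m/s;  v_g = (−2.7×10⁻³)/(9.37×10⁻⁵ × 1.18) = −24.4 m/s
|V_g| = √(u_g² + v_g²) = 24.8 m/s

25 m/s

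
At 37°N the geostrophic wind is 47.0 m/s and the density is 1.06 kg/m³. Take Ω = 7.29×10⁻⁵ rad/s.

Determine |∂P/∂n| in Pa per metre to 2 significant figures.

4.4×10⁻³ Pa/m

Coriolis parameter at 37°N:
f = 2Ω sin φ = 2 × 7.29×10⁻⁵ × sin 37° = 8.77×10⁻⁵ s⁻¹
Geostrophic balance rearranged: |∂P/∂n| = f ρ V_g
|∂P/∂n| = 8.77×10⁻⁵ × 1.06 × 47.0 = 4.37×10⁻³ Pa/m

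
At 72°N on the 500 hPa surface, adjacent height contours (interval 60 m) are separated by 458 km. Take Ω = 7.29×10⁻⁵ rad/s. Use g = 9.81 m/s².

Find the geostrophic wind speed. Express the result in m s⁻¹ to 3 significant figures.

Coriolis parameter at 72°N:
f = 2Ω sin φ = 2 × 7.29×10⁻⁵ × sin 72° = 1.39×10⁻⁴ s⁻¹
Height gradient: |∂Z/∂n| = 60 m / 458000 m = 1.31×10⁻⁴
On a pressure surface, geostrophic balance gives V_g = (g/f)|∂Z/∂n|:
V_g = 9.81 × 1.31×10⁻⁴ / 1.39×10⁻⁴ = 9.27 m/s

9.27 m s⁻¹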